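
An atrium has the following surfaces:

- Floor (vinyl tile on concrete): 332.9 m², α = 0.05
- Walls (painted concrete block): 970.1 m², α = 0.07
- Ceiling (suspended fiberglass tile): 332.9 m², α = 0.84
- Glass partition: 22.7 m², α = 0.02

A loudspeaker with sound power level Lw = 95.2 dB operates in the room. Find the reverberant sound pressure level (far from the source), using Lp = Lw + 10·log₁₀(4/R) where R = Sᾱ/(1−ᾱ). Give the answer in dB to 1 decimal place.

A = 364.642 sabins; S = 1658.6 m².
ᾱ = 0.2198, so room constant R = A/(1−ᾱ) = 467.370 m².
Lp = 95.2 + 10·log₁₀(4/467.370) = 95.2 + (-20.68) = 74.5 dB.

74.5 dB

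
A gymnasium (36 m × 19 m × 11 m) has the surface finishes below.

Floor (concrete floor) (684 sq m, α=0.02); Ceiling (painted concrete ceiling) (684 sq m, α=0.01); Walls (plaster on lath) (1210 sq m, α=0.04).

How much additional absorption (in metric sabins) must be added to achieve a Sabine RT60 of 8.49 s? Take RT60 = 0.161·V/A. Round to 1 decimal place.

Summing Sᵢαᵢ: 13.680 + 6.840 + 48.400 → A₁ = 68.920 sabins.
V = 7524 m³. Required absorption A₂ = 0.161 × 7524 / 8.49 = 142.681 sabins.
Additional absorption ΔA = 142.681 − 68.920 = 73.8 sabins.

73.8 sabins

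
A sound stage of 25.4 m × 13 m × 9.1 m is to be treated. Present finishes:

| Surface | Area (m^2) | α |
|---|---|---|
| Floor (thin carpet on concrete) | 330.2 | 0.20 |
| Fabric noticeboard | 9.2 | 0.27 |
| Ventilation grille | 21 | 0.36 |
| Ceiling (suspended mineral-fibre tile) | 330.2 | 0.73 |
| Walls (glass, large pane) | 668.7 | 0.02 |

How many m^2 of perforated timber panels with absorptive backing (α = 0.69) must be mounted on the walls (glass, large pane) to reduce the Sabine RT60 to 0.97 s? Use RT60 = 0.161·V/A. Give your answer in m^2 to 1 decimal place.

251.1

Equivalent absorption area: A₁ = 330.2·0.20 + 9.2·0.27 + 21·0.36 + 330.2·0.73 + 668.7·0.02 = 330.504 m^2.
V = 3004.82 m³. Target absorption A₂ = 0.161 × 3004.82 / 0.97 = 498.738 sabins.
ΔA needed = 498.738 − 330.504 = 168.234 sabins.
Net gain per m^2: Δα = 0.69 − 0.02 = 0.67.
Area = ΔA/Δα = 168.234/0.67 = 251.1 m^2.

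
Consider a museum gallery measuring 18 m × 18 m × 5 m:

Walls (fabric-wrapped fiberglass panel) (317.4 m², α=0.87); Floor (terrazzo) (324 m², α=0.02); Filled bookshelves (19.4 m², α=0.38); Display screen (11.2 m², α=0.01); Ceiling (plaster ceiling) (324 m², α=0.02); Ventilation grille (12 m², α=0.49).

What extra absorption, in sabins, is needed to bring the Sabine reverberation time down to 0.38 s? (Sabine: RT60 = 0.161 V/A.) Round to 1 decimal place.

383.9 sabins

Summing Sᵢαᵢ: 276.138 + 6.480 + 7.372 + 0.112 + 6.480 + 5.880 → A₁ = 302.462 sabins.
For T = 0.38 s, need A₂ = 0.161·V/T = 0.161·1620/0.38 = 686.368 sabins.
Shortfall: 686.368 − 302.462 = 383.9 sabins.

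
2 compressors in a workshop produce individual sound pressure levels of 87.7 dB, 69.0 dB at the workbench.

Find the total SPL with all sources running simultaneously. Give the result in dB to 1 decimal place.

87.8 dB

Σ 10^(Lᵢ/10) = 5.968e+08.
L_total = 10·log₁₀(5.968e+08) = 87.8 dB.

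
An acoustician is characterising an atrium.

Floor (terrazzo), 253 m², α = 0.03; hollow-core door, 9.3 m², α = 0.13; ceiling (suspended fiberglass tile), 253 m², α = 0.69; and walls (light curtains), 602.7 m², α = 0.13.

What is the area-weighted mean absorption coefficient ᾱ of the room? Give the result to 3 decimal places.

Total surface area S = 1118.0 m².
Σ(Sᵢαᵢ) = 253*0.03 + 9.3*0.13 + 253*0.69 + 602.7*0.13 = 261.720.
ᾱ = 261.720 / 1118.0 = 0.234.

0.234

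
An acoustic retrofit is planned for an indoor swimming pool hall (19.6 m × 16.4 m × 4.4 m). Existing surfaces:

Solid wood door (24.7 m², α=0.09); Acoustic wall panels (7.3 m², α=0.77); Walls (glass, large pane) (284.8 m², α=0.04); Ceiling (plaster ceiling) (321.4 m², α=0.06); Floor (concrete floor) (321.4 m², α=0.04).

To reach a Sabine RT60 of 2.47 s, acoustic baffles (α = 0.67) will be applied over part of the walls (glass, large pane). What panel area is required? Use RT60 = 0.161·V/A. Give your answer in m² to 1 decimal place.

Summing Sᵢαᵢ: 2.223 + 5.621 + 11.392 + 19.284 + 12.856 → A₁ = 51.376 sabins.
Required A₂ = 0.161·1414.336/2.47 = 92.190 sabins.
Absorption to add: 92.190 − 51.376 = 40.814 sabins.
Net gain per m²: Δα = 0.67 − 0.04 = 0.63.
Area = ΔA/Δα = 40.814/0.63 = 64.8 m².

64.8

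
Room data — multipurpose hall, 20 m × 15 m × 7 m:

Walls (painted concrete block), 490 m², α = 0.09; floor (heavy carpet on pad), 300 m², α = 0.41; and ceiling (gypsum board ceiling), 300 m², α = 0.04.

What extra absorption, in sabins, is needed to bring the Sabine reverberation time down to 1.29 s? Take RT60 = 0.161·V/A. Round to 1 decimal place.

83.0 sabins

Summing Sᵢαᵢ: 44.100 + 123.000 + 12.000 → A₁ = 179.100 sabins.
Target A₂ = 0.161·2100/1.29 = 262.093 sabins (V = 2100 m³).
Additional absorption ΔA = 262.093 − 179.100 = 83.0 sabins.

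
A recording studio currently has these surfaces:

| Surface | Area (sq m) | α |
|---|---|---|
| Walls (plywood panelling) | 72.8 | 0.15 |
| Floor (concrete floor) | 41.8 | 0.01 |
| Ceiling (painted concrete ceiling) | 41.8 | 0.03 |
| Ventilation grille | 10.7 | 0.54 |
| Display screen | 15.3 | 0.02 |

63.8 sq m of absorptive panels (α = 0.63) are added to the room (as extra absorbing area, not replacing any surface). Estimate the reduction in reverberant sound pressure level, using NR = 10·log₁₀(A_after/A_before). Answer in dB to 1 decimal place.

5.0 dB

Equivalent absorption area: A_before = 72.8*0.15 + 41.8*0.01 + 41.8*0.03 + 10.7*0.54 + 15.3*0.02 = 18.676 sq m.
Treatment contributes 63.8·0.63 = 40.194 sabins.
New total A_after = 58.870 sabins.
Reduction = 10 log₁₀(A_after/A_before) = 10 log₁₀(3.1522) = 5.0 dB.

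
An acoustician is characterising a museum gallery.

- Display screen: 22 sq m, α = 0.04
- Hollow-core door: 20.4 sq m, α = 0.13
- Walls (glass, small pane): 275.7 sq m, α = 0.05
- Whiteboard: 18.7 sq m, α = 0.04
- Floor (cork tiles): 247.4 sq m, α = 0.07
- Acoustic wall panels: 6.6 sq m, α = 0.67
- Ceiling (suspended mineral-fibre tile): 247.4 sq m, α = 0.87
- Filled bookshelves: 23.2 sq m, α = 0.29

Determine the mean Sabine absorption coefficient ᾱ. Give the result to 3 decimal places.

Total surface area S = 861.4 sq m.
Σ(Sᵢαᵢ) = 22×0.04 + 20.4×0.13 + 275.7×0.05 + 18.7×0.04 + 247.4×0.07 + 6.6×0.67 + 247.4×0.87 + 23.2×0.29 = 261.771.
ᾱ = A/S = 0.304.

0.304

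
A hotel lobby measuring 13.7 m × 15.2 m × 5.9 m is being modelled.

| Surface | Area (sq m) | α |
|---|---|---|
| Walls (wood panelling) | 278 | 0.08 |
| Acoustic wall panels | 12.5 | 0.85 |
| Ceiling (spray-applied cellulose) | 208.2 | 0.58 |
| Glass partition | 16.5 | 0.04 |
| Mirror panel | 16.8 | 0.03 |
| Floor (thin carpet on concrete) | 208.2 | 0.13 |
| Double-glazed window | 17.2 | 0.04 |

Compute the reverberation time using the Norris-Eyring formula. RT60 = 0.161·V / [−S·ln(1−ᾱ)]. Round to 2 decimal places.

S = Σ Sᵢ = 757.4 sq m.
Σ(Sᵢαᵢ) = 278·0.08 + 12.5·0.85 + 208.2·0.58 + 16.5·0.04 + 16.8·0.03 + 208.2·0.13 + 17.2·0.04 = 182.539.
ᾱ = 182.539 / 757.4 = 0.2410.
−S·ln(1−ᾱ) = −757.4 × ln(1 − 0.2410) = 208.856.
V = 13.7 × 15.2 × 5.9 = 1228.616 m³.
T = 0.161·V/[−S·ln(1−ᾱ)] = 0.161·1228.616/208.856 = 0.95 s.

0.95 s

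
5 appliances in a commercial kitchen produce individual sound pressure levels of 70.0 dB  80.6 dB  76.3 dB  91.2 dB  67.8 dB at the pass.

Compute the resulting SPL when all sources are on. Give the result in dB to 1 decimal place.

91.7 dB

Σ 10^(Lᵢ/10) = 1.492e+09.
L_total = 10·log₁₀(1.492e+09) = 91.7 dB.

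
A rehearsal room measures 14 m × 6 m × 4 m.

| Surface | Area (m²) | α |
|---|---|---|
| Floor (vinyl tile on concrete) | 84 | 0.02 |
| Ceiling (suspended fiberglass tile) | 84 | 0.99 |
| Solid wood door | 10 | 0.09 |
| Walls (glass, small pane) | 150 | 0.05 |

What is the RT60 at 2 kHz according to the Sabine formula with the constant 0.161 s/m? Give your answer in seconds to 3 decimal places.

0.580 seconds

Equivalent absorption area: A = 84*0.02 + 84*0.99 + 10*0.09 + 150*0.05 = 93.240 m².
V = 14·6·4 = 336 m³.
Sabine: RT60 = 0.161 × 336 / 93.240 = 0.580 s.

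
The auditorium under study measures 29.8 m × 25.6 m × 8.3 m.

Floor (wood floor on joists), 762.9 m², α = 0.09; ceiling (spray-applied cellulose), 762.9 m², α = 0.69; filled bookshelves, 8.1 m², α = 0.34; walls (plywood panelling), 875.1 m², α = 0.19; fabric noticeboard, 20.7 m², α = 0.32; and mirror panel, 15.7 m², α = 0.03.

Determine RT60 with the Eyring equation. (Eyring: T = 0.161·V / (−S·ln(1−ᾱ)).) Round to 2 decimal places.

S = Σ Sᵢ = 2445.4 m².
Absorption A = 762.9×0.09 + 762.9×0.69 + 8.1×0.34 + 875.1×0.19 + 20.7×0.32 + 15.7×0.03 = 771.180 sabins.
Mean coefficient ᾱ = A/S = 0.3154.
Eyring denominator: −S ln(1−ᾱ) = 926.612.
V = 29.8 × 25.6 × 8.3 = 6331.904 m³.
RT60 = 0.161 × 6331.904 / 926.612 = 1.10 s.

1.10 s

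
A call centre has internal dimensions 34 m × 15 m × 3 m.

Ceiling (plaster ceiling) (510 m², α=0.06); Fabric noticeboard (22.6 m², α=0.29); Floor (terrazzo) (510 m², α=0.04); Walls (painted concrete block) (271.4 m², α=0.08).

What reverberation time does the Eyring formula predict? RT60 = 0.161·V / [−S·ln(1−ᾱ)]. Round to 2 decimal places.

3.01 sec

Total surface area S = 510 + 22.6 + 510 + 271.4 = 1314.0 m².
Σ(Sᵢαᵢ) = 510×0.06 + 22.6×0.29 + 510×0.04 + 271.4×0.08 = 79.266.
Mean coefficient ᾱ = A/S = 0.0603.
Eyring denominator: −S ln(1−ᾱ) = 81.724.
V = 34 × 15 × 3 = 1530 m³.
RT60 = 0.161 × 1530 / 81.724 = 3.01 s.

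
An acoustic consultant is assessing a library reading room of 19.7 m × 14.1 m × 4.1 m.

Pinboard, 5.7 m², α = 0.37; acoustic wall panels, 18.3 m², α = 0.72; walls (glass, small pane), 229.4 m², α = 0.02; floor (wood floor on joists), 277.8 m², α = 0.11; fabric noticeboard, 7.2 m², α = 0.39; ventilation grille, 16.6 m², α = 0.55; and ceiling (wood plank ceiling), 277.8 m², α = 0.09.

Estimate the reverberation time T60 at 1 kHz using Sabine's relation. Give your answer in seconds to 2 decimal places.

A = Σ Sᵢαᵢ = 5.7*0.37 + 18.3*0.72 + 229.4*0.02 + 277.8*0.11 + 7.2*0.39 + 16.6*0.55 + 277.8*0.09 = 87.371 sabins.
V = 19.7·14.1·4.1 = 1138.857 m³.
Sabine: RT60 = 0.161 × 1138.857 / 87.371 = 2.10 s.

2.10 seconds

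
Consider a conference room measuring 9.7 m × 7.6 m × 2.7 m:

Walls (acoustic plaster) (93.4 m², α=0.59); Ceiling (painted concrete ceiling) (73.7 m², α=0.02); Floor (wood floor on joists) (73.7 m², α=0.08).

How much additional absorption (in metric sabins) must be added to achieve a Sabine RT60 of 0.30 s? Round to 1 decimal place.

Equivalent absorption area: A₁ = 93.4*0.59 + 73.7*0.02 + 73.7*0.08 = 62.476 m².
Target A₂ = 0.161·199.044/0.30 = 106.820 sabins (V = 199.044 m³).
ΔA = A₂ − A₁ = 106.820 − 62.476 = 44.3 sabins.

44.3 sabins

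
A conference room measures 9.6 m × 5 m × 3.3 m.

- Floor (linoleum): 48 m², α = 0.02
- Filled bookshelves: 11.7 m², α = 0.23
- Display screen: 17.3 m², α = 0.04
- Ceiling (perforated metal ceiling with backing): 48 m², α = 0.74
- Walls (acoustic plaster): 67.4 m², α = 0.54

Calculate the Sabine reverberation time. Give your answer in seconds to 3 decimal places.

Total absorption A = 48·0.02 + 11.7·0.23 + 17.3·0.04 + 48·0.74 + 67.4·0.54
  = 0.960 + 2.691 + 0.692 + 35.520 + 36.396 = 76.259 m² sabins.
V = 9.6·5·3.3 = 158.4 m³.
T = 0.161 V/A = 0.161·158.4/76.259 = 0.334 s.

0.334 s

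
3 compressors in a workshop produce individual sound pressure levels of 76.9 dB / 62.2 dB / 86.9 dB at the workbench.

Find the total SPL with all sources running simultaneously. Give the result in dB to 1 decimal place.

Converting to relative power and adding: 10^(76.9/10) + 10^(62.2/10) + 10^(86.9/10) = 5.404e+08.
L_total = 10·log₁₀(5.404e+08) = 87.3 dB.

87.3 dB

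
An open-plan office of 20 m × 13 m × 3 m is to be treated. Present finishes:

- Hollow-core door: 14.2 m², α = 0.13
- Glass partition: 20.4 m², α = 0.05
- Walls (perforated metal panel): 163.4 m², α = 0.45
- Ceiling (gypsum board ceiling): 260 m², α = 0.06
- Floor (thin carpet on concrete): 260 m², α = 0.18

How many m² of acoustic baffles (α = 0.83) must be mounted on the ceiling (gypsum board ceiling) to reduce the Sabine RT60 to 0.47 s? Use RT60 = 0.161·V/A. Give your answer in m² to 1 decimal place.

A₁ = Σ Sᵢαᵢ = 14.2×0.13 + 20.4×0.05 + 163.4×0.45 + 260×0.06 + 260×0.18 = 138.796 sabins.
V = 780 m³. Target absorption A₂ = 0.161 × 780 / 0.47 = 267.191 sabins.
Absorption to add: 267.191 − 138.796 = 128.395 sabins.
Each m² of panel replacing the ceiling (gypsum board ceiling) adds (0.83 − 0.06) = 0.77 sabins.
Panel area = 128.395 / 0.77 = 166.7 m².

166.7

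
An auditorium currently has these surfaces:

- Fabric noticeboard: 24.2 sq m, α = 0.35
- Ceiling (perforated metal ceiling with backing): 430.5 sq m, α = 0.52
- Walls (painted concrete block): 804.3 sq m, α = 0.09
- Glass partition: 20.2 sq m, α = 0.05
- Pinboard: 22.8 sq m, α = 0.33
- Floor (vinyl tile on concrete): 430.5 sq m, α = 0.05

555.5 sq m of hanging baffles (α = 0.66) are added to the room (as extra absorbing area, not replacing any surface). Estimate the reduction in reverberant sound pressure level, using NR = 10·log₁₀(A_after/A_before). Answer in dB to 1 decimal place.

3.2 dB

Equivalent absorption area: A_before = 24.2·0.35 + 430.5·0.52 + 804.3·0.09 + 20.2·0.05 + 22.8·0.33 + 430.5·0.05 = 334.776 sq m.
Added absorption = 555.5 × 0.66 = 366.630 sabins.
A_after = 334.776 + 366.630 = 701.406 sabins.
Reduction = 10 log₁₀(A_after/A_before) = 10 log₁₀(2.0952) = 3.2 dB.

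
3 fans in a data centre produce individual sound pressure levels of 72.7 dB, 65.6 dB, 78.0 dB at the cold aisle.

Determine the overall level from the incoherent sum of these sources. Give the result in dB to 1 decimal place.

Converting to relative power and adding: 10^(72.7/10) + 10^(65.6/10) + 10^(78.0/10) = 8.535e+07.
L_total = 10·log₁₀(8.535e+07) = 79.3 dB.

79.3 dB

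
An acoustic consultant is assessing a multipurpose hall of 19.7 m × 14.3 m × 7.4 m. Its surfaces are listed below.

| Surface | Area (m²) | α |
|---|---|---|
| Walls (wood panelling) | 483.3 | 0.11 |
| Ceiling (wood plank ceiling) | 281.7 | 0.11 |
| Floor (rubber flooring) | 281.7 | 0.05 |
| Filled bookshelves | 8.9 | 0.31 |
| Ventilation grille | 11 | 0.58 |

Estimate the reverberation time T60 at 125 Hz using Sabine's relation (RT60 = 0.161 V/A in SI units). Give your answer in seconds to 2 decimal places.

3.13 sec

Equivalent absorption area: A = 483.3·0.11 + 281.7·0.11 + 281.7·0.05 + 8.9·0.31 + 11·0.58 = 107.374 m².
Volume V = 19.7 × 14.3 × 7.4 = 2084.654 m³.
RT60 = 0.161 · V / A = 0.161 × 2084.654 / 107.374 = 3.13 s.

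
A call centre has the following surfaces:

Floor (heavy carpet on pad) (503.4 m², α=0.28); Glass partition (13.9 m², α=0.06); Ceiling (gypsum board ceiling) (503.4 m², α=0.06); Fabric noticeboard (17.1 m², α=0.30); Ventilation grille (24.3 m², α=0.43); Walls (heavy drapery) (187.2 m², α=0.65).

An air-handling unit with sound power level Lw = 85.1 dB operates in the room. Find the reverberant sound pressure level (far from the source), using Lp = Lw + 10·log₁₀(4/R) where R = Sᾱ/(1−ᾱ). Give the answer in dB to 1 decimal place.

A = 309.249 sabins; S = 1249.3 m².
ᾱ = 0.2475, so room constant R = A/(1−ᾱ) = 410.962 m².
Lp = 85.1 + 10·log₁₀(4/410.962) = 85.1 + (-20.12) = 65.0 dB.

65.0 dB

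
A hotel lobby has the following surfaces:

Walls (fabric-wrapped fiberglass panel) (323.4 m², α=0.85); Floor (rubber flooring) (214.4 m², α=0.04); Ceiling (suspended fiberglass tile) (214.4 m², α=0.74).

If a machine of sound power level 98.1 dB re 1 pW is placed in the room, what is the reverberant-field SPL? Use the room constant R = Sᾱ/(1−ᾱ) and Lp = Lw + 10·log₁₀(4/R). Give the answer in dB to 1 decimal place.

73.8 dB

A = 442.122 sabins; S = 752.2 m².
ᾱ = 0.5878, so room constant R = A/(1−ᾱ) = 1072.591 m².
Lp = Lw + 10 log₁₀(4/R) = 98.1 -24.28 = 73.8 dB.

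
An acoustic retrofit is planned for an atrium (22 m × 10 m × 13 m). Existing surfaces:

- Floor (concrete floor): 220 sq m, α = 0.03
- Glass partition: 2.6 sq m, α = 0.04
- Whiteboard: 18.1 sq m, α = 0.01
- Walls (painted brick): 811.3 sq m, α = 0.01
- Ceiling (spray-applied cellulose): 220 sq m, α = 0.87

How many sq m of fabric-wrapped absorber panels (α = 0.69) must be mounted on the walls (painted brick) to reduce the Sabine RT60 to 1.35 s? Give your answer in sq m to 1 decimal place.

A₁ = Σ Sᵢαᵢ = 220×0.03 + 2.6×0.04 + 18.1×0.01 + 811.3×0.01 + 220×0.87 = 206.398 sabins.
V = 2860 m³. Target absorption A₂ = 0.161 × 2860 / 1.35 = 341.081 sabins.
ΔA needed = 341.081 − 206.398 = 134.683 sabins.
Net gain per sq m: Δα = 0.69 − 0.01 = 0.68.
Panel area = 134.683 / 0.68 = 198.1 sq m.

198.1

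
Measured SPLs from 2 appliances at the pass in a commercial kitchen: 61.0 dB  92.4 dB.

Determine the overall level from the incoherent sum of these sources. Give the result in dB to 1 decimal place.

92.4 dB

Converting to relative power and adding: 10^(61.0/10) + 10^(92.4/10) = 1.739e+09.
Back to dB: 10·log₁₀ Σ = 92.4 dB.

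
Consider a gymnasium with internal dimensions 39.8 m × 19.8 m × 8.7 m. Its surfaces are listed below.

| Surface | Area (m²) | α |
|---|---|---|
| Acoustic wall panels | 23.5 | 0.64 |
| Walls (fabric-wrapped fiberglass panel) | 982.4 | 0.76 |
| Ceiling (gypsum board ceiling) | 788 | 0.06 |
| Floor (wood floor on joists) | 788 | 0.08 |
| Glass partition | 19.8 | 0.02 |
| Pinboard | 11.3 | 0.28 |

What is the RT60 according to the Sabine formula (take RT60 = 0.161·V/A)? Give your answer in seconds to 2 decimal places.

1.26 seconds

Summing Sᵢαᵢ: 15.040 + 746.624 + 47.280 + 63.040 + 0.396 + 3.164 → A = 875.544 sabins.
Volume V = 39.8 × 19.8 × 8.7 = 6855.948 m³.
RT60 = 0.161 · V / A = 0.161 × 6855.948 / 875.544 = 1.26 s.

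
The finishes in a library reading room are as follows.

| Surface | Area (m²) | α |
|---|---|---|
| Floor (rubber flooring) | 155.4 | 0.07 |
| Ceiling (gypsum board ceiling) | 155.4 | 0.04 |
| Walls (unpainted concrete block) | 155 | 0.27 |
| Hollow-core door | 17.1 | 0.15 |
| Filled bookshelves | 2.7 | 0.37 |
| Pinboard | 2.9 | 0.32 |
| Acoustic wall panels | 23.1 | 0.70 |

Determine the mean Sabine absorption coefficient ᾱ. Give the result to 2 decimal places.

0.16

S = Σ Sᵢ = 155.4 + 155.4 + 155 + 17.1 + 2.7 + 2.9 + 23.1 = 511.6 m².
Σ(Sᵢαᵢ) = 155.4*0.07 + 155.4*0.04 + 155*0.27 + 17.1*0.15 + 2.7*0.37 + 2.9*0.32 + 23.1*0.70 = 79.606.
ᾱ = 79.606 / 511.6 = 0.16.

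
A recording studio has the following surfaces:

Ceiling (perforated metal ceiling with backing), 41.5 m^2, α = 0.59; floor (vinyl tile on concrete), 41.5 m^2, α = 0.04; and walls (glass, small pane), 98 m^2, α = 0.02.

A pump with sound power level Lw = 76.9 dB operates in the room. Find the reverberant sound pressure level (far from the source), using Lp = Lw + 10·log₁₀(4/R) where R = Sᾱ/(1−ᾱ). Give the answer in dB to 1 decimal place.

67.7 dB

A = 28.105 sabins; S = 181.0 m^2.
ᾱ = 0.1553, so room constant R = A/(1−ᾱ) = 33.272 m^2.
Lp = Lw + 10 log₁₀(4/R) = 76.9 -9.20 = 67.7 dB.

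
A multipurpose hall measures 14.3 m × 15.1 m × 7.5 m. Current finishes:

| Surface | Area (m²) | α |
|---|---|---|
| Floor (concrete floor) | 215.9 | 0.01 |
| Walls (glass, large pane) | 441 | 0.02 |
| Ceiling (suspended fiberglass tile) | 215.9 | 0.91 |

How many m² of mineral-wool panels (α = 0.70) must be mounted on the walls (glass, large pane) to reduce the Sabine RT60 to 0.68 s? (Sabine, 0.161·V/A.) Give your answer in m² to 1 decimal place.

258.8

Total absorption A₁ = 215.9·0.01 + 441·0.02 + 215.9·0.91
  = 2.159 + 8.820 + 196.469 = 207.448 m² sabins.
Required A₂ = 0.161·1619.475/0.68 = 383.435 sabins.
ΔA needed = 383.435 − 207.448 = 175.987 sabins.
Net gain per m²: Δα = 0.70 − 0.02 = 0.68.
Panel area = 175.987 / 0.68 = 258.8 m².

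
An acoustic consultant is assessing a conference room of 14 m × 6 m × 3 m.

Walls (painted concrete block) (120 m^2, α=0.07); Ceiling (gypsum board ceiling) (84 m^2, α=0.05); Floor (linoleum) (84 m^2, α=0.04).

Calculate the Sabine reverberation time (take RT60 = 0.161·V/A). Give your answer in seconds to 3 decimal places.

A = Σ Sᵢαᵢ = 120*0.07 + 84*0.05 + 84*0.04 = 15.960 sabins.
Volume V = 14 × 6 × 3 = 252 m³.
RT60 = 0.161 · V / A = 0.161 × 252 / 15.960 = 2.542 s.

2.542 sec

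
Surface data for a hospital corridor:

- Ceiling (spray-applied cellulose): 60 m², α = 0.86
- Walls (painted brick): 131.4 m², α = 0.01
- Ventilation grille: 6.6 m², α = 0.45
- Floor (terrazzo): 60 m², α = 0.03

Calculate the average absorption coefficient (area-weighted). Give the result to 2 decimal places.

0.22

S = Σ Sᵢ = 60 + 131.4 + 6.6 + 60 = 258.0 m².
Σ(Sᵢαᵢ) = 60·0.86 + 131.4·0.01 + 6.6·0.45 + 60·0.03 = 57.684.
ᾱ = A/S = 0.22.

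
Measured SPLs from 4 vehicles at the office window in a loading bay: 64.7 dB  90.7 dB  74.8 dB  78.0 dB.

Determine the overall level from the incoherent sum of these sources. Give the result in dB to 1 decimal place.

91.0 dB

Sum in the linear (power) domain: Σ 10^(Lᵢ/10) = 10^(64.7/10) + 10^(90.7/10) + 10^(74.8/10) + 10^(78.0/10) = 1.271e+09.
Combined level = 10 log₁₀(1.271e+09) = 91.0 dB.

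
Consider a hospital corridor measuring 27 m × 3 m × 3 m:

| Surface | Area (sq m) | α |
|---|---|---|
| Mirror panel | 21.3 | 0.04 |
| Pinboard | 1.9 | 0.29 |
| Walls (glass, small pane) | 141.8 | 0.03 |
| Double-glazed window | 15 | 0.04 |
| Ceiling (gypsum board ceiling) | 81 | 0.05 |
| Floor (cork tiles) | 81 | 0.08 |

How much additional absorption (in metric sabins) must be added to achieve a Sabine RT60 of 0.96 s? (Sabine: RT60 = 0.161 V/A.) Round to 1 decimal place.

Equivalent absorption area: A₁ = 21.3·0.04 + 1.9·0.29 + 141.8·0.03 + 15·0.04 + 81·0.05 + 81·0.08 = 16.787 sq m.
V = 243 m³. Required absorption A₂ = 0.161 × 243 / 0.96 = 40.753 sabins.
ΔA = A₂ − A₁ = 40.753 − 16.787 = 24.0 sabins.

24.0 sabins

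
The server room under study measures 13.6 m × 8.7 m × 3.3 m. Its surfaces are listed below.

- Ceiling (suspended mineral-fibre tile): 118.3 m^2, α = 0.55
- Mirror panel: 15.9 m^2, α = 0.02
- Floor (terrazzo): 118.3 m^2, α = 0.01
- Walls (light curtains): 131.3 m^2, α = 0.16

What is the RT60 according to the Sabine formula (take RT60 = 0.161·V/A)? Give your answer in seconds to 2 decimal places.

0.72 seconds

Total absorption A = 118.3·0.55 + 15.9·0.02 + 118.3·0.01 + 131.3·0.16
  = 65.065 + 0.318 + 1.183 + 21.008 = 87.574 m^2 sabins.
V = 13.6·8.7·3.3 = 390.456 m³.
T = 0.161 V/A = 0.161·390.456/87.574 = 0.72 s.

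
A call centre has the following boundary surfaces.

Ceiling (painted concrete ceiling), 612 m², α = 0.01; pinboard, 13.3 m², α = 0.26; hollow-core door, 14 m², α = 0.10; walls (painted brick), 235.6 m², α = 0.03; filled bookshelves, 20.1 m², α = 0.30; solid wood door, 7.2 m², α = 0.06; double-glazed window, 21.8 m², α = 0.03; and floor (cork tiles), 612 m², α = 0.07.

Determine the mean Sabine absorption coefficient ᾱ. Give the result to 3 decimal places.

0.044

Total surface area S = 1536.0 m².
Weighted sum Σ Sα = 68.002.
ᾱ = A/S = 0.044.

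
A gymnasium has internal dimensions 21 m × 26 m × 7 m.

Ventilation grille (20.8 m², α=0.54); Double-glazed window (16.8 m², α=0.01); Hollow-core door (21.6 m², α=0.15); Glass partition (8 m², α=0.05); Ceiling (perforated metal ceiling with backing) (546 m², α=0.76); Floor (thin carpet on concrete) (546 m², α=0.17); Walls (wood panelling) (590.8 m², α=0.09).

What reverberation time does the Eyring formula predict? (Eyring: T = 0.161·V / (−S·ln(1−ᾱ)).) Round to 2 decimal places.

0.88 s

S = Σ Sᵢ = 1750.0 m².
Σ(Sᵢαᵢ) = 20.8×0.54 + 16.8×0.01 + 21.6×0.15 + 8×0.05 + 546×0.76 + 546×0.17 + 590.8×0.09 = 575.992.
ᾱ = 575.992 / 1750.0 = 0.3291.
Eyring denominator: −S ln(1−ᾱ) = 698.487.
V = 21 × 26 × 7 = 3822 m³.
T = 0.161·V/[−S·ln(1−ᾱ)] = 0.161·3822/698.487 = 0.88 s.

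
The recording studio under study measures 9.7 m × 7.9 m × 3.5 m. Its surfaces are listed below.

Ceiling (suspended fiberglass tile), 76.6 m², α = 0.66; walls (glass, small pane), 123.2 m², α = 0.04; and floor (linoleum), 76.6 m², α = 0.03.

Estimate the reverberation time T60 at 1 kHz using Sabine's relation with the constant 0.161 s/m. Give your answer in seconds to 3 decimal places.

Equivalent absorption area: A = 76.6*0.66 + 123.2*0.04 + 76.6*0.03 = 57.782 m².
V = 9.7·7.9·3.5 = 268.205 m³.
T = 0.161 V/A = 0.161·268.205/57.782 = 0.747 s.

0.747 seconds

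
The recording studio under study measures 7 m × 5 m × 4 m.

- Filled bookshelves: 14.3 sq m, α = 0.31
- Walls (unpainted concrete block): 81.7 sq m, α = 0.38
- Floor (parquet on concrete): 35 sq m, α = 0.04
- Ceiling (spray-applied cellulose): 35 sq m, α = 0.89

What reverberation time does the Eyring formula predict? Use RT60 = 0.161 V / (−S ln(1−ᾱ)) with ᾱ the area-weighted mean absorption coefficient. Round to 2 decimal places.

0.26 s

Total surface area S = 14.3 + 81.7 + 35 + 35 = 166.0 sq m.
Absorption A = 14.3×0.31 + 81.7×0.38 + 35×0.04 + 35×0.89 = 68.029 sabins.
ᾱ = 68.029 / 166.0 = 0.4098.
−S·ln(1−ᾱ) = −166.0 × ln(1 − 0.4098) = 87.531.
V = 7 × 5 × 4 = 140 m³.
RT60 = 0.161 × 140 / 87.531 = 0.26 s.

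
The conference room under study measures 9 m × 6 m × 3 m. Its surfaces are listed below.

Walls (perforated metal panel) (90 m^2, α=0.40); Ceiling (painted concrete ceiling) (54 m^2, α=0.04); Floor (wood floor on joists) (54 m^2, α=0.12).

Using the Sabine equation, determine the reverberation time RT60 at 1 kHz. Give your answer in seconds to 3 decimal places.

Total absorption A = 90*0.40 + 54*0.04 + 54*0.12
  = 36.000 + 2.160 + 6.480 = 44.640 m^2 sabins.
Volume V = 9 × 6 × 3 = 162 m³.
Sabine: RT60 = 0.161 × 162 / 44.640 = 0.584 s.

0.584 sec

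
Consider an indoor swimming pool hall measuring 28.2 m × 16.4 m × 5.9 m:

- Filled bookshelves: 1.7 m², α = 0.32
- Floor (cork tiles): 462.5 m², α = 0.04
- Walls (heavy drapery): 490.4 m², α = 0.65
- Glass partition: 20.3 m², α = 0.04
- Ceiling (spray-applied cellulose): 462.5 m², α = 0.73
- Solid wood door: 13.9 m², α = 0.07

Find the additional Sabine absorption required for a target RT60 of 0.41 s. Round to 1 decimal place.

Summing Sᵢαᵢ: 0.544 + 18.500 + 318.760 + 0.812 + 337.625 + 0.973 → A₁ = 677.214 sabins.
Target A₂ = 0.161·2728.632/0.41 = 1071.487 sabins (V = 2728.632 m³).
Shortfall: 1071.487 − 677.214 = 394.3 sabins.

394.3 sabins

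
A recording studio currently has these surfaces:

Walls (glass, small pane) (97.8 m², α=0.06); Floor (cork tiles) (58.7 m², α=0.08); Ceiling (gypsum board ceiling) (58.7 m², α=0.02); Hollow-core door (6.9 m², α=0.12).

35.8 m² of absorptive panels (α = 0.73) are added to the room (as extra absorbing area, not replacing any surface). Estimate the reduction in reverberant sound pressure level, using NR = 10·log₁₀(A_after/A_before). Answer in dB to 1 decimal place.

Summing Sᵢαᵢ: 5.868 + 4.696 + 1.174 + 0.828 → A_before = 12.566 sabins.
Added absorption = 35.8 × 0.73 = 26.134 sabins.
New total A_after = 38.700 sabins.
NR = 10·log₁₀(38.700/12.566) = 4.9 dB.

4.9 dB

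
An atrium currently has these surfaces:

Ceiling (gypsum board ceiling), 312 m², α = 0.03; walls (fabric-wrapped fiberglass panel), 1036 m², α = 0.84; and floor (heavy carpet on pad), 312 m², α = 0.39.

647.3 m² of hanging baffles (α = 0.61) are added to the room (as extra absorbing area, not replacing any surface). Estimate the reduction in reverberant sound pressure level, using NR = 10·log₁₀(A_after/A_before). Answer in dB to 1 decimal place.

1.4 dB

Summing Sᵢαᵢ: 9.360 + 870.240 + 121.680 → A_before = 1001.280 sabins.
Added absorption = 647.3 × 0.61 = 394.853 sabins.
New total A_after = 1396.133 sabins.
Reduction = 10 log₁₀(A_after/A_before) = 10 log₁₀(1.3943) = 1.4 dB.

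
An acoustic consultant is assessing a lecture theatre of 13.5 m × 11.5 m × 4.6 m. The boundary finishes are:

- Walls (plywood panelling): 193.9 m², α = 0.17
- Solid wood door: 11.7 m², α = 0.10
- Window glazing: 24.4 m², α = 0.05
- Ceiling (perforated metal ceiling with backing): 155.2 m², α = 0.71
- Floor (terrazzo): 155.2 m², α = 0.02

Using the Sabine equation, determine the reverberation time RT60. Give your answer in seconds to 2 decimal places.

0.77 seconds

Summing Sᵢαᵢ: 32.963 + 1.170 + 1.220 + 110.192 + 3.104 → A = 148.649 sabins.
V = 13.5·11.5·4.6 = 714.15 m³.
Sabine: RT60 = 0.161 × 714.15 / 148.649 = 0.77 s.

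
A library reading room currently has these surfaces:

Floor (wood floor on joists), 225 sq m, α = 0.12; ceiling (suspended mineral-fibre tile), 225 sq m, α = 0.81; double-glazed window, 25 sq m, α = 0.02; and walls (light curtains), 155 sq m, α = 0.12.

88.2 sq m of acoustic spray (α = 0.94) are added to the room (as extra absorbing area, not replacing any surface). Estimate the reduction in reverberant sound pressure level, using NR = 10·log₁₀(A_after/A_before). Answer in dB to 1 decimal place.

1.3 dB

Summing Sᵢαᵢ: 27.000 + 182.250 + 0.500 + 18.600 → A_before = 228.350 sabins.
Treatment contributes 88.2·0.94 = 82.908 sabins.
A_after = 228.350 + 82.908 = 311.258 sabins.
Reduction = 10 log₁₀(A_after/A_before) = 10 log₁₀(1.3631) = 1.3 dB.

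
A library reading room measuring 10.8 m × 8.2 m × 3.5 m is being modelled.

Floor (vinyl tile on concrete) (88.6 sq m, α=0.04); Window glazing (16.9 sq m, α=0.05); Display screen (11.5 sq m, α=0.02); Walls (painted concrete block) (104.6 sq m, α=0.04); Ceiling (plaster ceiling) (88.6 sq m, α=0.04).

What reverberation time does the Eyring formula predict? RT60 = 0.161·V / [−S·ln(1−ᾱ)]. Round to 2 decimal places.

3.96 seconds

S = Σ Sᵢ = 310.2 sq m.
Absorption A = 88.6×0.04 + 16.9×0.05 + 11.5×0.02 + 104.6×0.04 + 88.6×0.04 = 12.347 sabins.
Mean coefficient ᾱ = A/S = 0.0398.
Eyring denominator: −S ln(1−ᾱ) = 12.598.
V = 10.8 × 8.2 × 3.5 = 309.96 m³.
RT60 = 0.161 × 309.96 / 12.598 = 3.96 s.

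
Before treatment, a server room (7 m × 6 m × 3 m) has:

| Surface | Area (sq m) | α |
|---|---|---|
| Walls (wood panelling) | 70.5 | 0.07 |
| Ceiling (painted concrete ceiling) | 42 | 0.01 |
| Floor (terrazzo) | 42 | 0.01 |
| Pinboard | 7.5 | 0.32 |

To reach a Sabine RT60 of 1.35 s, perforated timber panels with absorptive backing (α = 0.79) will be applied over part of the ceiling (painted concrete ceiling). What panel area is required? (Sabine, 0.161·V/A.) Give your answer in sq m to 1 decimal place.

A₁ = Σ Sᵢαᵢ = 70.5*0.07 + 42*0.01 + 42*0.01 + 7.5*0.32 = 8.175 sabins.
Required A₂ = 0.161·126/1.35 = 15.027 sabins.
ΔA needed = 15.027 − 8.175 = 6.852 sabins.
Each sq m of panel replacing the ceiling (painted concrete ceiling) adds (0.79 − 0.01) = 0.78 sabins.
Area = ΔA/Δα = 6.852/0.78 = 8.8 sq m.

8.8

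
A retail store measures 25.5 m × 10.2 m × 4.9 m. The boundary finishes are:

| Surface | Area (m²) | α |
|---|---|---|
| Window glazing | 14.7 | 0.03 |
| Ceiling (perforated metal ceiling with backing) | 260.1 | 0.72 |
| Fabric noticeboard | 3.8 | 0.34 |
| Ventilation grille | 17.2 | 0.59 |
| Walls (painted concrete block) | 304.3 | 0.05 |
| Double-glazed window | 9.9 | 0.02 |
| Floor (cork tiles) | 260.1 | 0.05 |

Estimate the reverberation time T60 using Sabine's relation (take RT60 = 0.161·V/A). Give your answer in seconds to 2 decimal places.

Total absorption A = 14.7×0.03 + 260.1×0.72 + 3.8×0.34 + 17.2×0.59 + 304.3×0.05 + 9.9×0.02 + 260.1×0.05
  = 0.441 + 187.272 + 1.292 + 10.148 + 15.215 + 0.198 + 13.005 = 227.571 m² sabins.
V = 25.5·10.2·4.9 = 1274.49 m³.
Sabine: RT60 = 0.161 × 1274.49 / 227.571 = 0.90 s.

0.90 s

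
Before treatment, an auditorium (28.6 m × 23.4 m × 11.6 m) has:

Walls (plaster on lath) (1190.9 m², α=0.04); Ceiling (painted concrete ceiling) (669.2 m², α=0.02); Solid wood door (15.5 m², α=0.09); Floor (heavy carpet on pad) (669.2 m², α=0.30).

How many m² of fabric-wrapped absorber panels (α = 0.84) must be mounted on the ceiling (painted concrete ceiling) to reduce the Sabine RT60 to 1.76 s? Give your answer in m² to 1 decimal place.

545.1

Summing Sᵢαᵢ: 47.636 + 13.384 + 1.395 + 200.760 → A₁ = 263.175 sabins.
Required A₂ = 0.161·7763.184/1.76 = 710.155 sabins.
ΔA needed = 710.155 − 263.175 = 446.980 sabins.
Each m² of panel replacing the ceiling (painted concrete ceiling) adds (0.84 − 0.02) = 0.82 sabins.
Area = ΔA/Δα = 446.980/0.82 = 545.1 m².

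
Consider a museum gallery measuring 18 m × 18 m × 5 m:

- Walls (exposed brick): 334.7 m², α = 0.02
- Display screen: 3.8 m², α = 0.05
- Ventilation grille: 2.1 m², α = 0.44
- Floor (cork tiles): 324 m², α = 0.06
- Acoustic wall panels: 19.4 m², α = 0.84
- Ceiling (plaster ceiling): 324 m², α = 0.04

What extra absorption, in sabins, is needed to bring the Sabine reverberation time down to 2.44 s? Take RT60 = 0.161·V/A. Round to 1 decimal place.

50.4 sabins

A₁ = Σ Sᵢαᵢ = 334.7·0.02 + 3.8·0.05 + 2.1·0.44 + 324·0.06 + 19.4·0.84 + 324·0.04 = 56.504 sabins.
For T = 2.44 s, need A₂ = 0.161·V/T = 0.161·1620/2.44 = 106.893 sabins.
ΔA = A₂ − A₁ = 106.893 − 56.504 = 50.4 sabins.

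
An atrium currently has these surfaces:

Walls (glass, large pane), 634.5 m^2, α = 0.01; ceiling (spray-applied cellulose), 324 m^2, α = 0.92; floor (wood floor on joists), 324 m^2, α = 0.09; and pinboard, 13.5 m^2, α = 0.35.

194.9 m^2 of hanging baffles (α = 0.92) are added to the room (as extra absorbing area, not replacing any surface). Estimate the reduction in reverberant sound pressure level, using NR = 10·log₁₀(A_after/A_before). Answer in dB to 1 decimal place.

1.8 dB

Total absorption A_before = 634.5·0.01 + 324·0.92 + 324·0.09 + 13.5·0.35
  = 6.345 + 298.080 + 29.160 + 4.725 = 338.310 m^2 sabins.
Added absorption = 194.9 × 0.92 = 179.308 sabins.
New total A_after = 517.618 sabins.
Reduction = 10 log₁₀(A_after/A_before) = 10 log₁₀(1.5300) = 1.8 dB.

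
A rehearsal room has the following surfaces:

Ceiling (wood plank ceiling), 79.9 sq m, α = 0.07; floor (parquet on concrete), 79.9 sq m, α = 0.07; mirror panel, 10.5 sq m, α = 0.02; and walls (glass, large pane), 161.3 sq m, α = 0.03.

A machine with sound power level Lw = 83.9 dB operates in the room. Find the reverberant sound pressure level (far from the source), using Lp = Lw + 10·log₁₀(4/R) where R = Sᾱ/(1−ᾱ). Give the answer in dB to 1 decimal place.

A = 16.235 sabins; S = 331.6 sq m.
ᾱ = 16.235/331.6 = 0.0490; R = Sᾱ/(1−ᾱ) = 16.235/(1−0.0490) = 17.072 sq m.
Lp = Lw + 10 log₁₀(4/R) = 83.9 -6.30 = 77.6 dB.

77.6 dB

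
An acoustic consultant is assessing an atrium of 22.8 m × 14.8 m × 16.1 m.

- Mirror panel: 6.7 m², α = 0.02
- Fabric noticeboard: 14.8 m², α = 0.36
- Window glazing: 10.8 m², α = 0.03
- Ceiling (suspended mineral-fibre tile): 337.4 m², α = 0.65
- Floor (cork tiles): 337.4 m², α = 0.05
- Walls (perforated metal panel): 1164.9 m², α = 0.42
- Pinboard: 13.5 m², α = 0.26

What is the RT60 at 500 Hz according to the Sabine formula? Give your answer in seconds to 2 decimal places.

Summing Sᵢαᵢ: 0.134 + 5.328 + 0.324 + 219.310 + 16.870 + 489.258 + 3.510 → A = 734.734 sabins.
V = 22.8·14.8·16.1 = 5432.784 m³.
T = 0.161 V/A = 0.161·5432.784/734.734 = 1.19 s.

1.19 s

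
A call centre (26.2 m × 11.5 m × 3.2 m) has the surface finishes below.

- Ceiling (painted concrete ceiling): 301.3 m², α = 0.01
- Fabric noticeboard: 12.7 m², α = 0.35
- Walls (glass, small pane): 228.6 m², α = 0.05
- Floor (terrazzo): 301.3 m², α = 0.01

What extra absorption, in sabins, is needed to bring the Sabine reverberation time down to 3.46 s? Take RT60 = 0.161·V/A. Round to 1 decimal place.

23.0 sabins

Summing Sᵢαᵢ: 3.013 + 4.445 + 11.430 + 3.013 → A₁ = 21.901 sabins.
Target A₂ = 0.161·964.16/3.46 = 44.864 sabins (V = 964.16 m³).
Shortfall: 44.864 − 21.901 = 23.0 sabins.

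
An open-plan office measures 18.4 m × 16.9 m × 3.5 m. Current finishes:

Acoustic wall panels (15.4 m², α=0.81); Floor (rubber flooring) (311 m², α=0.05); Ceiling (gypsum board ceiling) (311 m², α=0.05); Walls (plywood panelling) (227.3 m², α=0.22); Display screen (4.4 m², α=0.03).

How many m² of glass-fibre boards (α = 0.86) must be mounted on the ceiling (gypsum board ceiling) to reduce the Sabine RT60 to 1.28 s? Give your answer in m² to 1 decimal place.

53.3

A₁ = Σ Sᵢαᵢ = 15.4·0.81 + 311·0.05 + 311·0.05 + 227.3·0.22 + 4.4·0.03 = 93.712 sabins.
V = 1088.36 m³. Target absorption A₂ = 0.161 × 1088.36 / 1.28 = 136.895 sabins.
ΔA needed = 136.895 − 93.712 = 43.183 sabins.
Each m² of panel replacing the ceiling (gypsum board ceiling) adds (0.86 − 0.05) = 0.81 sabins.
Area = ΔA/Δα = 43.183/0.81 = 53.3 m².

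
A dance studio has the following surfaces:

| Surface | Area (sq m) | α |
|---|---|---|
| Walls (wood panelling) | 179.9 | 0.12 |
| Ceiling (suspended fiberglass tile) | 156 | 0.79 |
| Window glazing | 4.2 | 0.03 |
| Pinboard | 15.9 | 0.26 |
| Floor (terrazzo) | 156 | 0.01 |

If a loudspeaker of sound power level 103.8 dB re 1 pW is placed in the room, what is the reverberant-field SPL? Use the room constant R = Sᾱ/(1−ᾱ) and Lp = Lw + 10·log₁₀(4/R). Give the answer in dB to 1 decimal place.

A = 150.648 sabins; S = 512.0 sq m.
ᾱ = 0.2942, so room constant R = A/(1−ᾱ) = 213.443 sq m.
Lp = Lw + 10 log₁₀(4/R) = 103.8 -17.27 = 86.5 dB.

86.5 dB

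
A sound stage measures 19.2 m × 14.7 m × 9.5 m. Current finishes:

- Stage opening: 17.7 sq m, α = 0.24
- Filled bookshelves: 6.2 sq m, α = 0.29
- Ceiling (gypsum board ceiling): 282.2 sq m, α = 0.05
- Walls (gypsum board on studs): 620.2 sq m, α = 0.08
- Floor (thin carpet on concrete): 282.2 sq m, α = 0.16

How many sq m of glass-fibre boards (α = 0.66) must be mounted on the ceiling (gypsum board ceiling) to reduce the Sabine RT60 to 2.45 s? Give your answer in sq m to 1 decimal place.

100.4

Equivalent absorption area: A₁ = 17.7×0.24 + 6.2×0.29 + 282.2×0.05 + 620.2×0.08 + 282.2×0.16 = 114.924 sq m.
Required A₂ = 0.161·2681.28/2.45 = 176.198 sabins.
Absorption to add: 176.198 − 114.924 = 61.274 sabins.
Net gain per sq m: Δα = 0.66 − 0.05 = 0.61.
Panel area = 61.274 / 0.61 = 100.4 sq m.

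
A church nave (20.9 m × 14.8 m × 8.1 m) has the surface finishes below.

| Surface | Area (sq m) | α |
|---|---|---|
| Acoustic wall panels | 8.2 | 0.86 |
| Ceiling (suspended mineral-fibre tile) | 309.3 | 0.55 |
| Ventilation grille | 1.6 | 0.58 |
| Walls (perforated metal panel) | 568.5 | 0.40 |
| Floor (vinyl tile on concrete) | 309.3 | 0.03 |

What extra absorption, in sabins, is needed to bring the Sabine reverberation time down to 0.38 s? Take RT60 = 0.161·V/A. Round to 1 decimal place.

A₁ = Σ Sᵢαᵢ = 8.2×0.86 + 309.3×0.55 + 1.6×0.58 + 568.5×0.40 + 309.3×0.03 = 414.774 sabins.
Target A₂ = 0.161·2505.492/0.38 = 1061.537 sabins (V = 2505.492 m³).
Shortfall: 1061.537 − 414.774 = 646.8 sabins.

646.8 sabins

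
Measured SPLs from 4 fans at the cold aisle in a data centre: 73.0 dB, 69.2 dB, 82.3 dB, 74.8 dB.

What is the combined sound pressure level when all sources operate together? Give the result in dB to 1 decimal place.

83.6 dB

Σ 10^(Lᵢ/10) = 2.283e+08.
Combined level = 10 log₁₀(2.283e+08) = 83.6 dB.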